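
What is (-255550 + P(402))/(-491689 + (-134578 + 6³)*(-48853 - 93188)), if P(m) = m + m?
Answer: -254746/19084421153 ≈ -1.3348e-5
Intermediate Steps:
P(m) = 2*m
(-255550 + P(402))/(-491689 + (-134578 + 6³)*(-48853 - 93188)) = (-255550 + 2*402)/(-491689 + (-134578 + 6³)*(-48853 - 93188)) = (-255550 + 804)/(-491689 + (-134578 + 216)*(-142041)) = -254746/(-491689 - 134362*(-142041)) = -254746/(-491689 + 19084912842) = -254746/19084421153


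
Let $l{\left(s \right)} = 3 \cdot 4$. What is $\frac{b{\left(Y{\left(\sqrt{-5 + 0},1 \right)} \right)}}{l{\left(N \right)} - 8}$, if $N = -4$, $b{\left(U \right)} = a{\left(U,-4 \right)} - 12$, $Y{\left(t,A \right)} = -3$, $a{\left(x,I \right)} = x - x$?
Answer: $-3$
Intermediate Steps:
$a{\left(x,I \right)} = 0$
$b{\left(U \right)} = -12$ ($b{\left(U \right)} = 0 - 12 = -12$)
$l{\left(s \right)} = 12$
$\frac{b{\left(Y{\left(\sqrt{-5 + 0},1 \right)} \right)}}{l{\left(N \right)} - 8} = - \frac{12}{12 - 8} = - \frac{12}{4} = \left(-12\right) \frac{1}{4} = -3$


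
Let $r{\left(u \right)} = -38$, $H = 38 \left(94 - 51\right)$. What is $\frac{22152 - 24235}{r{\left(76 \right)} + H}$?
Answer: $- \frac{2083}{1596} \approx -1.3051$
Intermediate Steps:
$H = 1634$ ($H = 38 \cdot 43 = 1634$)
$\frac{22152 - 24235}{r{\left(76 \right)} + H} = \frac{22152 - 24235}{-38 + 1634} = - \frac{2083}{1596}$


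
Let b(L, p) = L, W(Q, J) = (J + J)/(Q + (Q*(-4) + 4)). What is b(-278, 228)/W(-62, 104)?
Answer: -13205/52 ≈ -253.94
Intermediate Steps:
W(Q, J) = 2*J/(4 - 3*Q) (W(Q, J) = (2*J)/(Q + (-4*Q + 4)) = (2*J)/(Q + (4 - 4*Q)) = (2*J)/(4 - 3*Q) = 2*J/(4 - 3*Q))
b(-278, 228)/W(-62, 104) = -278/((-2*104/(-4 + 3*(-62)))) = -278/((-2*104/(-4 - 186))) = -278/((-2*104/(-190))) = -278/((-2*104*(-1/190))) = -278/104/95 = -278*95/104 = -13205/52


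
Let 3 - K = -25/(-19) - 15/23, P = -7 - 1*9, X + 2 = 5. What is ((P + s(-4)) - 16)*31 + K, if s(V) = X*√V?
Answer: -432483/437 + 186*I ≈ -989.66 + 186.0*I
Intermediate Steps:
X = 3 (X = -2 + 5 = 3)
P = -16 (P = -7 - 9 = -16)
s(V) = 3*√V
K = 1021/437 (K = 3 - (-25/(-19) - 15/23) = 3 - (-25*(-1/19) - 15*1/23) = 3 - (25/19 - 15/23) = 3 - 1*290/437 = 3 - 290/437 = 1021/437 ≈ 2.3364)
((P + s(-4)) - 16)*31 + K = ((-16 + 3*√(-4)) - 16)*31 + 1021/437 = ((-16 + 3*(2*I)) - 16)*31 + 1021/437 = ((-16 + 6*I) - 16)*31 + 1021/437 = (-32 + 6*I)*31 + 1021/437 = (-992 + 186*I) + 1021/437 = -432483/437 + 186*I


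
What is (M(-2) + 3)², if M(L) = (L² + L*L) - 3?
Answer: 64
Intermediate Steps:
M(L) = -3 + 2*L² (M(L) = (L² + L²) - 3 = 2*L² - 3 = -3 + 2*L²)
(M(-2) + 3)² = ((-3 + 2*(-2)²) + 3)² = ((-3 + 2*4) + 3)² = ((-3 + 8) + 3)² = (5 + 3)² = 8² = 64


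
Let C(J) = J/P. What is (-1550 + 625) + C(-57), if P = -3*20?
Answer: -18481/20 ≈ -924.05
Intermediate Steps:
P = -60
C(J) = -J/60 (C(J) = J/(-60) = J*(-1/60) = -J/60)
(-1550 + 625) + C(-57) = (-1550 + 625) - 1/60*(-57) = -925 + 19/20 = -18481/20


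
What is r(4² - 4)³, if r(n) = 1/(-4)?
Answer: -1/64 ≈ -0.015625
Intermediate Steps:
r(n) = -¼
r(4² - 4)³ = (-¼)³ = -1/64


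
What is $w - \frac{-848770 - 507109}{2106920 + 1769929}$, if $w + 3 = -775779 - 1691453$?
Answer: $- \frac{9565096186636}{3876849} \approx -2.4672 \cdot 10^{6}$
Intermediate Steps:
$w = -2467235$ ($w = -3 - 2467232 = -2467235$)
$w - \frac{-848770 - 507109}{2106920 + 1769929} = -2467235 - \frac{-848770 - 507109}{2106920 + 1769929} = -2467235 - - \frac{1355879}{3876849} = -2467235 + \frac{1355879}{3876849} = - \frac{9565096186636}{3876849}$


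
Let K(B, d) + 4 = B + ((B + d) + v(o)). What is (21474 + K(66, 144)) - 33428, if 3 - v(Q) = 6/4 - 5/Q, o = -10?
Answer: -11681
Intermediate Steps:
v(Q) = 3/2 + 5/Q (v(Q) = 3 - (6/4 - 5/Q) = 3 - (6*(¼) - 5/Q) = 3 - (3/2 - 5/Q) = 3 + (-3/2 + 5/Q) = 3/2 + 5/Q)
K(B, d) = -3 + d + 2*B (K(B, d) = -4 + (B + ((B + d) + (3/2 + 5/(-10)))) = -4 + (B + ((B + d) + (3/2 + 5*(-⅒)))) = -4 + (B + ((B + d) + (3/2 - ½))) = -4 + (B + ((B + d) + 1)) = -4 + (B + (1 + B + d)) = -4 + (1 + d + 2*B) = -3 + d + 2*B)
(21474 + K(66, 144)) - 33428 = (21474 + (-3 + 144 + 2*66)) - 33428 = (21474 + (-3 + 144 + 132)) - 33428 = (21474 + 273) - 33428 = 21747 - 33428 = -11681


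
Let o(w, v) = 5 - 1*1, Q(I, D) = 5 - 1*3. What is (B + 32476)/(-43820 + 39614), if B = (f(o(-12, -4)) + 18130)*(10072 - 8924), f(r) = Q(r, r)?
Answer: -10424006/2103 ≈ -4956.7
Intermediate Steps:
Q(I, D) = 2 (Q(I, D) = 5 - 3 = 2)
o(w, v) = 4 (o(w, v) = 5 - 1 = 4)
f(r) = 2
B = 20815536 (B = (2 + 18130)*(10072 - 8924) = 18132*1148 = 20815536)
(B + 32476)/(-43820 + 39614) = (20815536 + 32476)/(-43820 + 39614) = 20848012/(-4206) = 20848012*(-1/4206) = -10424006/2103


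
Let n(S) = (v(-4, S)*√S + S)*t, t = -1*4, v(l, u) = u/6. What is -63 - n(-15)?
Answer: -123 - 10*I*√15 ≈ -123.0 - 38.73*I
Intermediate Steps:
v(l, u) = u/6 (v(l, u) = u*(⅙) = u/6)
t = -4
n(S) = -4*S - 2*S^(3/2)/3 (n(S) = ((S/6)*√S + S)*(-4) = (S^(3/2)/6 + S)*(-4) = (S + S^(3/2)/6)*(-4) = -4*S - 2*S^(3/2)/3)
-63 - n(-15) = -63 - (-4*(-15) - (-10)*I*√15) = -63 - (60 - (-10)*I*√15) = -63 - (60 + 10*I*√15) = -63 + (-60 - 10*I*√15) = -123 - 10*I*√15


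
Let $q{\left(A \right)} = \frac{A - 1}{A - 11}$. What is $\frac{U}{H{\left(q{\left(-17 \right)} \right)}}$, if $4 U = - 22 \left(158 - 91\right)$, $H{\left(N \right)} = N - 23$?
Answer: $\frac{5159}{313} \approx 16.482$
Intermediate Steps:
$q{\left(A \right)} = \frac{-1 + A}{-11 + A}$
$H{\left(N \right)} = -23 + N$
$U = - \frac{737}{2}$ ($U = \frac{\left(-22\right) \left(158 - 91\right)}{4} = \frac{\left(-22\right) 67}{4} = \frac{1}{4} \left(-1474\right) = - \frac{737}{2} \approx -368.5$)
$\frac{U}{H{\left(q{\left(-17 \right)} \right)}} = - \frac{737}{2 \left(-23 + \frac{-1 - 17}{-11 - 17}\right)} = - \frac{737}{2 \left(-23 + \frac{1}{-28} \left(-18\right)\right)} = - \frac{737}{2 \left(-23 - - \frac{9}{14}\right)} = - \frac{737}{2 \left(-23 + \frac{9}{14}\right)} = - \frac{737}{2 \left(- \frac{313}{14}\right)} = \left(- \frac{737}{2}\right) \left(- \frac{14}{313}\right) = \frac{5159}{313}$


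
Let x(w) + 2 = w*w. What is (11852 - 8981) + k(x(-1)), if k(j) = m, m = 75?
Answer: 2946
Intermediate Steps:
x(w) = -2 + w² (x(w) = -2 + w*w = -2 + w²)
k(j) = 75
(11852 - 8981) + k(x(-1)) = (11852 - 8981) + 75 = 2871 + 75 = 2946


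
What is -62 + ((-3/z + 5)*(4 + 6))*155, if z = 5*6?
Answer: 7533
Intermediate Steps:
z = 30
-62 + ((-3/z + 5)*(4 + 6))*155 = -62 + ((-3/30 + 5)*(4 + 6))*155 = -62 + ((-3*1/30 + 5)*10)*155 = -62 + ((-⅒ + 5)*10)*155 = -62 + ((49/10)*10)*155 = -62 + 49*155 = -62 + 7595 = 7533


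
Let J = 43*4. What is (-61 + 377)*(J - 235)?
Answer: -19908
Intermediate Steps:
J = 172
(-61 + 377)*(J - 235) = (-61 + 377)*(172 - 235) = 316*(-63) = -19908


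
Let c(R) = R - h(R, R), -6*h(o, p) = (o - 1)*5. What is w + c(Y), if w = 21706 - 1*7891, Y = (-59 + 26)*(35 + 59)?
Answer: 48763/6 ≈ 8127.2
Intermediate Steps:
Y = -3102 (Y = -33*94 = -3102)
w = 13815 (w = 21706 - 7891 = 13815)
h(o, p) = ⅚ - 5*o/6 (h(o, p) = -(o - 1)*5/6 = -(-1 + o)*5/6 = -(-5 + 5*o)/6 = ⅚ - 5*o/6)
c(R) = -⅚ + 11*R/6 (c(R) = R - (⅚ - 5*R/6) = R + (-⅚ + 5*R/6) = -⅚ + 11*R/6)
w + c(Y) = 13815 + (-⅚ + (11/6)*(-3102)) = 13815 + (-⅚ - 5687) = 13815 - 34127/6 = 48763/6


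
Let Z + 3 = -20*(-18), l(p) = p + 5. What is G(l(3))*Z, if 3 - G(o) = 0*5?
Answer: 1071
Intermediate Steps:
l(p) = 5 + p
G(o) = 3 (G(o) = 3 - 0*5 = 3 - 1*0 = 3 + 0 = 3)
Z = 357 (Z = -3 - 20*(-18) = -3 + 360 = 357)
G(l(3))*Z = 3*357 = 1071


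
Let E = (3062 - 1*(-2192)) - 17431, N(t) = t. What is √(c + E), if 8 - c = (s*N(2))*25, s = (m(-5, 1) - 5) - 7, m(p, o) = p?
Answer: 7*I*√231 ≈ 106.39*I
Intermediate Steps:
s = -17 (s = (-5 - 5) - 7 = -10 - 7 = -17)
E = -12177 (E = (3062 + 2192) - 17431 = 5254 - 17431 = -12177)
c = 858 (c = 8 - (-17*2)*25 = 8 - (-34)*25 = 8 - 1*(-850) = 8 + 850 = 858)
√(c + E) = √(858 - 12177) = √(-11319) = 7*I*√231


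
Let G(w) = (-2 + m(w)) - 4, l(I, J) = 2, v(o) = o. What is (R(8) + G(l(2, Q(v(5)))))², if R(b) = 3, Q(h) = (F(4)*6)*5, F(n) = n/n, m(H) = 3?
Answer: 0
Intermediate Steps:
F(n) = 1
Q(h) = 30 (Q(h) = (1*6)*5 = 6*5 = 30)
G(w) = -3 (G(w) = (-2 + 3) - 4 = 1 - 4 = -3)
(R(8) + G(l(2, Q(v(5)))))² = (3 - 3)² = 0² = 0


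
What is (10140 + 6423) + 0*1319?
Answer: 16563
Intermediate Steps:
(10140 + 6423) + 0*1319 = 16563 + 0 = 16563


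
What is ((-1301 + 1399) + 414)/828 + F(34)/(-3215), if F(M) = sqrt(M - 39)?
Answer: 128/207 - I*sqrt(5)/3215 ≈ 0.61836 - 0.00069551*I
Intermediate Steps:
F(M) = sqrt(-39 + M)
((-1301 + 1399) + 414)/828 + F(34)/(-3215) = ((-1301 + 1399) + 414)/828 + sqrt(-39 + 34)/(-3215) = (98 + 414)*(1/828) + sqrt(-5)*(-1/3215) = 512*(1/828) + (I*sqrt(5))*(-1/3215) = 128/207 - I*sqrt(5)/3215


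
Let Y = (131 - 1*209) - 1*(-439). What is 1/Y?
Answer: 1/361 ≈ 0.0027701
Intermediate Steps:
Y = 361 (Y = (131 - 209) + 439 = -78 + 439 = 361)
1/Y = 1/361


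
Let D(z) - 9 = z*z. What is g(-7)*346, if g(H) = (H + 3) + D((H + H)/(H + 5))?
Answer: 18684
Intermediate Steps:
D(z) = 9 + z**2 (D(z) = 9 + z*z = 9 + z**2)
g(H) = 12 + H + 4*H**2/(5 + H)**2 (g(H) = (H + 3) + (9 + ((H + H)/(H + 5))**2) = (3 + H) + (9 + ((2*H)/(5 + H))**2) = (3 + H) + (9 + (2*H/(5 + H))**2) = (3 + H) + (9 + 4*H**2/(5 + H)**2) = 12 + H + 4*H**2/(5 + H)**2)
g(-7)*346 = (12 - 7 + 4*(-7)**2/(5 - 7)**2)*346 = (12 - 7 + 4*49/(-2)**2)*346 = (12 - 7 + 4*49*(1/4))*346 = (12 - 7 + 49)*346 = 54*346 = 18684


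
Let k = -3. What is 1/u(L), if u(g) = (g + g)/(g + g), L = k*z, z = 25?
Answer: 1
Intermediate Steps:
L = -75 (L = -3*25 = -75)
u(g) = 1 (u(g) = (2*g)/((2*g)) = (2*g)*(1/(2*g)) = 1)
1/u(L) = 1/1 = 1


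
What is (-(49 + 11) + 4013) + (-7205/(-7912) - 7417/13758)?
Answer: 215168761087/54426648 ≈ 3953.4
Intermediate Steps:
(-(49 + 11) + 4013) + (-7205/(-7912) - 7417/13758) = (-1*60 + 4013) + (-7205*(-1/7912) - 7417*1/13758) = (-60 + 4013) + (7205/7912 - 7417/13758) = 3953 + 20221543/54426648 = 215168761087/54426648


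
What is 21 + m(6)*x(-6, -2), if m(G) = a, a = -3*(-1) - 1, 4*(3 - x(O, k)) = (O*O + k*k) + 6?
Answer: 4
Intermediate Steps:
x(O, k) = 3/2 - O²/4 - k²/4 (x(O, k) = 3 - ((O*O + k*k) + 6)/4 = 3 - ((O² + k²) + 6)/4 = 3 - (6 + O² + k²)/4 = 3 + (-3/2 - O²/4 - k²/4) = 3/2 - O²/4 - k²/4)
a = 2 (a = 3 - 1 = 2)
m(G) = 2
21 + m(6)*x(-6, -2) = 21 + 2*(3/2 - ¼*(-6)² - ¼*(-2)²) = 21 + 2*(3/2 - ¼*36 - ¼*4) = 21 + 2*(3/2 - 9 - 1) = 21 + 2*(-17/2) = 21 - 17 = 4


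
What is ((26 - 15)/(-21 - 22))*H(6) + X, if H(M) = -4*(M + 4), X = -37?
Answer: -1151/43 ≈ -26.767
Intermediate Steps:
H(M) = -16 - 4*M (H(M) = -4*(4 + M) = -16 - 4*M)
((26 - 15)/(-21 - 22))*H(6) + X = ((26 - 15)/(-21 - 22))*(-16 - 4*6) - 37 = (11/(-43))*(-16 - 24) - 37 = (11*(-1/43))*(-40) - 37 = -11/43*(-40) - 37 = 440/43 - 37 = -1151/43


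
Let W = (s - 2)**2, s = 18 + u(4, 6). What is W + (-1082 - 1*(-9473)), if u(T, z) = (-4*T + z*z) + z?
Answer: 10155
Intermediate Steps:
u(T, z) = z + z**2 - 4*T (u(T, z) = (-4*T + z**2) + z = (z**2 - 4*T) + z = z + z**2 - 4*T)
s = 44 (s = 18 + (6 + 6**2 - 4*4) = 18 + (6 + 36 - 16) = 18 + 26 = 44)
W = 1764 (W = (44 - 2)**2 = 42**2 = 1764)
W + (-1082 - 1*(-9473)) = 1764 + (-1082 - 1*(-9473)) = 1764 + (-1082 + 9473) = 1764 + 8391 = 10155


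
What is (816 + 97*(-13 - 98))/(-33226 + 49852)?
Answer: -3317/5542 ≈ -0.59852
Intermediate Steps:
(816 + 97*(-13 - 98))/(-33226 + 49852) = (816 + 97*(-111))/16626 = (816 - 10767)*(1/16626) = -9951*1/16626 = -3317/5542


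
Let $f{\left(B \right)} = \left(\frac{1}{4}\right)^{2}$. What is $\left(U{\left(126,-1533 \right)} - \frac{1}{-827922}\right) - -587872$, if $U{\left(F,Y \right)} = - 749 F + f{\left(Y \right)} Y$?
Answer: $\frac{3267988207043}{6623376} \approx 4.934 \cdot 10^{5}$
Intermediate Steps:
$f{\left(B \right)} = \frac{1}{16}$ ($f{\left(B \right)} = \left(\frac{1}{4}\right)^{2} = \frac{1}{16}$)
$U{\left(F,Y \right)} = - 749 F + \frac{Y}{16}$
$\left(U{\left(126,-1533 \right)} - \frac{1}{-827922}\right) - -587872 = \left(\left(\left(-749\right) 126 + \frac{1}{16} \left(-1533\right)\right) - \frac{1}{-827922}\right) - -587872 = \left(\left(-94374 - \frac{1533}{16}\right) - - \frac{1}{827922}\right) + 587872 = \left(- \frac{1511517}{16} + \frac{1}{827922}\right) + 587872 = - \frac{625709088829}{6623376} + 587872 = \frac{3267988207043}{6623376}$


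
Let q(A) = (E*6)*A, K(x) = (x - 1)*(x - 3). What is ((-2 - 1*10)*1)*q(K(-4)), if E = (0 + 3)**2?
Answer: -22680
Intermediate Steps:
E = 9 (E = 3**2 = 9)
K(x) = (-1 + x)*(-3 + x)
q(A) = 54*A (q(A) = (9*6)*A = 54*A)
((-2 - 1*10)*1)*q(K(-4)) = ((-2 - 1*10)*1)*(54*(3 + (-4)**2 - 4*(-4))) = ((-2 - 10)*1)*(54*(3 + 16 + 16)) = (-12*1)*(54*35) = -12*1890 = -22680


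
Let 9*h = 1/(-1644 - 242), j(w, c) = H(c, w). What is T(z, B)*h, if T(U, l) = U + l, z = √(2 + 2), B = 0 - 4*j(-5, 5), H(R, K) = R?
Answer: 1/943 ≈ 0.0010604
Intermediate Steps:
j(w, c) = c
h = -1/16974 (h = 1/(9*(-1644 - 242)) = (⅑)/(-1886) = (⅑)*(-1/1886) = -1/16974 ≈ -5.8914e-5)
B = -20 (B = 0 - 4*5 = 0 - 20 = -20)
z = 2 (z = √4 = 2)
T(z, B)*h = (2 - 20)*(-1/16974) = -18*(-1/16974) = 1/943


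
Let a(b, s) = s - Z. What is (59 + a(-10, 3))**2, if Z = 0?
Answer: 3844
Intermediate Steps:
a(b, s) = s (a(b, s) = s - 1*0 = s + 0 = s)
(59 + a(-10, 3))**2 = (59 + 3)**2 = 62**2 = 3844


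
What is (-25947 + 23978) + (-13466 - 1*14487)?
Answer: -29922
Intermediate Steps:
(-25947 + 23978) + (-13466 - 1*14487) = -1969 + (-13466 - 14487) = -1969 - 27953 = -29922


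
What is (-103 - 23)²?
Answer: 15876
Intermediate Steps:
(-103 - 23)² = (-126)² = 15876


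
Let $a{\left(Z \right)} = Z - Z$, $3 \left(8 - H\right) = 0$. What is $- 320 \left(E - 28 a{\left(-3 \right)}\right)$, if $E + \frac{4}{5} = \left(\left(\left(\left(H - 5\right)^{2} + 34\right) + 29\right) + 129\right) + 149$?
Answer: $-111744$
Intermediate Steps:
$H = 8$ ($H = 8 - 0 = 8 + 0 = 8$)
$a{\left(Z \right)} = 0$
$E = \frac{1746}{5}$ ($E = - \frac{4}{5} + \left(\left(\left(\left(\left(8 - 5\right)^{2} + 34\right) + 29\right) + 129\right) + 149\right) = - \frac{4}{5} + \left(\left(\left(\left(3^{2} + 34\right) + 29\right) + 129\right) + 149\right) = - \frac{4}{5} + \left(\left(\left(\left(9 + 34\right) + 29\right) + 129\right) + 149\right) = - \frac{4}{5} + \left(\left(\left(43 + 29\right) + 129\right) + 149\right) = - \frac{4}{5} + \left(\left(72 + 129\right) + 149\right) = - \frac{4}{5} + \left(201 + 149\right) = - \frac{4}{5} + 350 = \frac{1746}{5} \approx 349.2$)
$- 320 \left(E - 28 a{\left(-3 \right)}\right) = - 320 \left(\frac{1746}{5} - 0\right) = - 320 \left(\frac{1746}{5} + 0\right) = \left(-320\right) \frac{1746}{5} = -111744$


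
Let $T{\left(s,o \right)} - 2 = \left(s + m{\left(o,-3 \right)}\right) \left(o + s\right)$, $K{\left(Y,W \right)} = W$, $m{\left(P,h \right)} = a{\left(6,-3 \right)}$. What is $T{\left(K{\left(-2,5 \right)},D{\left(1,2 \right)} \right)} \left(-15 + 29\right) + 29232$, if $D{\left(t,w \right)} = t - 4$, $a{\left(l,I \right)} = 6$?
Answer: $29568$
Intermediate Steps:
$m{\left(P,h \right)} = 6$
$D{\left(t,w \right)} = -4 + t$
$T{\left(s,o \right)} = 2 + \left(6 + s\right) \left(o + s\right)$ ($T{\left(s,o \right)} = 2 + \left(s + 6\right) \left(o + s\right) = 2 + \left(6 + s\right) \left(o + s\right)$)
$T{\left(K{\left(-2,5 \right)},D{\left(1,2 \right)} \right)} \left(-15 + 29\right) + 29232 = \left(2 + 5^{2} + 6 \left(-4 + 1\right) + 6 \cdot 5 + \left(-4 + 1\right) 5\right) \left(-15 + 29\right) + 29232 = \left(2 + 25 + 6 \left(-3\right) + 30 - 15\right) 14 + 29232 = \left(2 + 25 - 18 + 30 - 15\right) 14 + 29232 = 24 \cdot 14 + 29232 = 336 + 29232 = 29568$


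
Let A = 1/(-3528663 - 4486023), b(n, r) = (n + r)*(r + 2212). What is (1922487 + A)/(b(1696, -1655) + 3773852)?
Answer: 15408129644081/30429270174654 ≈ 0.50636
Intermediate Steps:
b(n, r) = (2212 + r)*(n + r) (b(n, r) = (n + r)*(2212 + r) = (2212 + r)*(n + r))
A = -1/8014686 (A = 1/(-8014686) = -1/8014686 ≈ -1.2477e-7)
(1922487 + A)/(b(1696, -1655) + 3773852) = (1922487 - 1/8014686)/(((-1655)**2 + 2212*1696 + 2212*(-1655) + 1696*(-1655)) + 3773852) = 15408129644081/(8014686*((2739025 + 3751552 - 3660860 - 2806880) + 3773852)) = 15408129644081/(8014686*(22837 + 3773852)) = (15408129644081/8014686)/3796689 = (15408129644081/8014686)*(1/3796689) = 15408129644081/30429270174654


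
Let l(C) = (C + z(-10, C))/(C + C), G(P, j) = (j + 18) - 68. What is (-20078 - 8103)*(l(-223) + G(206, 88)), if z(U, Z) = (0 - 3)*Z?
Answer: -1042697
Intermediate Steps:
z(U, Z) = -3*Z
G(P, j) = -50 + j (G(P, j) = (18 + j) - 68 = -50 + j)
l(C) = -1 (l(C) = (C - 3*C)/(C + C) = (-2*C)/((2*C)) = (-2*C)*(1/(2*C)) = -1)
(-20078 - 8103)*(l(-223) + G(206, 88)) = (-20078 - 8103)*(-1 + (-50 + 88)) = -28181*(-1 + 38) = -28181*37 = -1042697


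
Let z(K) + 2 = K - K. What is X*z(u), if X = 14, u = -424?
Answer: -28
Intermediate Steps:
z(K) = -2 (z(K) = -2 + (K - K) = -2 + 0 = -2)
X*z(u) = 14*(-2) = -28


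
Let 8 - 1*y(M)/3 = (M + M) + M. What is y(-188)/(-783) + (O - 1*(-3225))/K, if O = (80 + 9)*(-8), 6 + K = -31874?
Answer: -18891253/8320680 ≈ -2.2704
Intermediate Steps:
K = -31880 (K = -6 - 31874 = -31880)
y(M) = 24 - 9*M (y(M) = 24 - 3*((M + M) + M) = 24 - 3*(2*M + M) = 24 - 9*M)
O = -712 (O = 89*(-8) = -712)
y(-188)/(-783) + (O - 1*(-3225))/K = (24 - 9*(-188))/(-783) + (-712 - 1*(-3225))/(-31880) = (24 + 1692)*(-1/783) + (-712 + 3225)*(-1/31880) = 1716*(-1/783) + 2513*(-1/31880) = -572/261 - 2513/31880 = -18891253/8320680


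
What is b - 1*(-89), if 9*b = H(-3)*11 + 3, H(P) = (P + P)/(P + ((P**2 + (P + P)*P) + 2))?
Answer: 3473/39 ≈ 89.051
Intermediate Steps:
H(P) = 2*P/(2 + P + 3*P**2) (H(P) = (2*P)/(P + ((P**2 + (2*P)*P) + 2)) = (2*P)/(P + ((P**2 + 2*P**2) + 2)) = (2*P)/(P + (3*P**2 + 2)) = (2*P)/(P + (2 + 3*P**2)) = (2*P)/(2 + P + 3*P**2) = 2*P/(2 + P + 3*P**2))
b = 2/39 (b = ((2*(-3)/(2 - 3 + 3*(-3)**2))*11 + 3)/9 = ((2*(-3)/(2 - 3 + 3*9))*11 + 3)/9 = ((2*(-3)/(2 - 3 + 27))*11 + 3)/9 = ((2*(-3)/26)*11 + 3)/9 = ((2*(-3)*(1/26))*11 + 3)/9 = (-3/13*11 + 3)/9 = (-33/13 + 3)/9 = (1/9)*(6/13) = 2/39 ≈ 0.051282)
b - 1*(-89) = 2/39 - 1*(-89) = 2/39 + 89 = 3473/39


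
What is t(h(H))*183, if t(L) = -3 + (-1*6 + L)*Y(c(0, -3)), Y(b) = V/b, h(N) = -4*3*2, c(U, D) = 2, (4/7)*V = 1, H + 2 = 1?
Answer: -21411/4 ≈ -5352.8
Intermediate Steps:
H = -1 (H = -2 + 1 = -1)
V = 7/4 (V = (7/4)*1 = 7/4 ≈ 1.7500)
h(N) = -24 (h(N) = -12*2 = -24)
Y(b) = 7/(4*b)
t(L) = -33/4 + 7*L/8 (t(L) = -3 + (-1*6 + L)*((7/4)/2) = -3 + (-6 + L)*((7/4)*(1/2)) = -3 + (-6 + L)*(7/8) = -3 + (-21/4 + 7*L/8) = -33/4 + 7*L/8)
t(h(H))*183 = (-33/4 + (7/8)*(-24))*183 = (-33/4 - 21)*183 = -117/4*183 = -21411/4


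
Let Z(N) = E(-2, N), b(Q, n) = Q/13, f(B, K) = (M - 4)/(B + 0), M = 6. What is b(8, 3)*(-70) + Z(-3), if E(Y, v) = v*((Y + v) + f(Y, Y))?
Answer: -326/13 ≈ -25.077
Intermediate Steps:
f(B, K) = 2/B (f(B, K) = (6 - 4)/(B + 0) = 2/B)
b(Q, n) = Q/13 (b(Q, n) = Q*(1/13) = Q/13)
E(Y, v) = v*(Y + v + 2/Y) (E(Y, v) = v*((Y + v) + 2/Y) = v*(Y + v + 2/Y))
Z(N) = -N*(6 - 2*N)/2 (Z(N) = N*(2 - 2*(-2 + N))/(-2) = N*(-½)*(2 + (4 - 2*N)) = N*(-½)*(6 - 2*N) = -N*(6 - 2*N)/2)
b(8, 3)*(-70) + Z(-3) = ((1/13)*8)*(-70) - 3*(-3 - 3) = (8/13)*(-70) - 3*(-6) = -560/13 + 18 = -326/13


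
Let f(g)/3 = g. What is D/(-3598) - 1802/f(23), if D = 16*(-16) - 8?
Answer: -3232690/124131 ≈ -26.043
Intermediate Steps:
f(g) = 3*g
D = -264 (D = -256 - 8 = -264)
D/(-3598) - 1802/f(23) = -264/(-3598) - 1802/(3*23) = -264*(-1/3598) - 1802/69 = 132/1799 - 1802*1/69 = 132/1799 - 1802/69 = -3232690/124131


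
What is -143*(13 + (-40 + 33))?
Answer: -858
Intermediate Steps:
-143*(13 + (-40 + 33)) = -143*(13 - 7) = -143*6 = -858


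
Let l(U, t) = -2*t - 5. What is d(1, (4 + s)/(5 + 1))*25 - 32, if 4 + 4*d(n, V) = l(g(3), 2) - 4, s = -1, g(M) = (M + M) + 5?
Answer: -553/4 ≈ -138.25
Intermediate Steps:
g(M) = 5 + 2*M (g(M) = 2*M + 5 = 5 + 2*M)
l(U, t) = -5 - 2*t
d(n, V) = -17/4 (d(n, V) = -1 + ((-5 - 2*2) - 4)/4 = -1 + ((-5 - 4) - 4)/4 = -1 + (-9 - 4)/4 = -1 + (¼)*(-13) = -1 - 13/4 = -17/4)
d(1, (4 + s)/(5 + 1))*25 - 32 = -17/4*25 - 32 = -425/4 - 32 = -553/4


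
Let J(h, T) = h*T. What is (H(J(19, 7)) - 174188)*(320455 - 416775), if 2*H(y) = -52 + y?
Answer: 16773887200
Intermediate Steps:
J(h, T) = T*h
H(y) = -26 + y/2 (H(y) = (-52 + y)/2 = -26 + y/2)
(H(J(19, 7)) - 174188)*(320455 - 416775) = ((-26 + (7*19)/2) - 174188)*(320455 - 416775) = ((-26 + (½)*133) - 174188)*(-96320) = ((-26 + 133/2) - 174188)*(-96320) = (81/2 - 174188)*(-96320) = -348295/2*(-96320) = 16773887200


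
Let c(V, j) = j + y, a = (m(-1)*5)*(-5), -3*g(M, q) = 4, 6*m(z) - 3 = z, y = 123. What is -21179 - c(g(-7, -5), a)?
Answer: -63881/3 ≈ -21294.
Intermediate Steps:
m(z) = ½ + z/6
g(M, q) = -4/3 (g(M, q) = -⅓*4 = -4/3)
a = -25/3 (a = ((½ + (⅙)*(-1))*5)*(-5) = ((½ - ⅙)*5)*(-5) = ((⅓)*5)*(-5) = (5/3)*(-5) = -25/3 ≈ -8.3333)
c(V, j) = 123 + j (c(V, j) = j + 123 = 123 + j)
-21179 - c(g(-7, -5), a) = -21179 - (123 - 25/3) = -21179 - 1*344/3 = -21179 - 344/3 = -63881/3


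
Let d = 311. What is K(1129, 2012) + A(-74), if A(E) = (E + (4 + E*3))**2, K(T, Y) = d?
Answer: 85575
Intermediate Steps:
K(T, Y) = 311
A(E) = (4 + 4*E)**2 (A(E) = (E + (4 + 3*E))**2 = (4 + 4*E)**2)
K(1129, 2012) + A(-74) = 311 + 16*(1 - 74)**2 = 311 + 16*(-73)**2 = 311 + 16*5329 = 311 + 85264 = 85575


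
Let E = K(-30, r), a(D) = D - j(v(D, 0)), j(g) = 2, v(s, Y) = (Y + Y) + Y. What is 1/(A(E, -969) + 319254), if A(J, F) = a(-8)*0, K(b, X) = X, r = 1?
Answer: 1/319254 ≈ 3.1323e-6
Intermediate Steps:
v(s, Y) = 3*Y (v(s, Y) = 2*Y + Y = 3*Y)
a(D) = -2 + D (a(D) = D - 1*2 = D - 2 = -2 + D)
E = 1
A(J, F) = 0 (A(J, F) = (-2 - 8)*0 = -10*0 = 0)
1/(A(E, -969) + 319254) = 1/(0 + 319254) = 1/319254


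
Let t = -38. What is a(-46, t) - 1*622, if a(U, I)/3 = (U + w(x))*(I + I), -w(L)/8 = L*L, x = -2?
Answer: 17162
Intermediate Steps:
w(L) = -8*L² (w(L) = -8*L*L = -8*L²)
a(U, I) = 6*I*(-32 + U) (a(U, I) = 3*((U - 8*(-2)²)*(I + I)) = 3*((U - 8*4)*(2*I)) = 3*((U - 32)*(2*I)) = 3*((-32 + U)*(2*I)) = 3*(2*I*(-32 + U)) = 6*I*(-32 + U))
a(-46, t) - 1*622 = 6*(-38)*(-32 - 46) - 1*622 = 6*(-38)*(-78) - 622 = 17784 - 622 = 17162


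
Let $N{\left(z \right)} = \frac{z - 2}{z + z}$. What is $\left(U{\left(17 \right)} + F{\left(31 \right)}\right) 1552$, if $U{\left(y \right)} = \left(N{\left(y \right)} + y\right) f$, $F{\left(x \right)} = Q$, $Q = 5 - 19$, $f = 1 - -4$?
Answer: $\frac{1931464}{17} \approx 1.1362 \cdot 10^{5}$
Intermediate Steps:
$N{\left(z \right)} = \frac{-2 + z}{2 z}$
$f = 5$ ($f = 1 + 4 = 5$)
$Q = -14$ ($Q = 5 - 19 = -14$)
$F{\left(x \right)} = -14$
$U{\left(y \right)} = 5 y + \frac{5 \left(-2 + y\right)}{2 y}$ ($U{\left(y \right)} = \left(\frac{-2 + y}{2 y} + y\right) 5 = \left(y + \frac{-2 + y}{2 y}\right) 5 = 5 y + \frac{5 \left(-2 + y\right)}{2 y}$)
$\left(U{\left(17 \right)} + F{\left(31 \right)}\right) 1552 = \left(\left(\frac{5}{2} - \frac{5}{17} + 5 \cdot 17\right) - 14\right) 1552 = \left(\left(\frac{5}{2} - \frac{5}{17} + 85\right) - 14\right) 1552 = \left(\frac{2965}{34} - 14\right) 1552 = \frac{2489}{34} \cdot 1552 = \frac{1931464}{17}$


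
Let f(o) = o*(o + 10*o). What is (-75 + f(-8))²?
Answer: 395641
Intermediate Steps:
f(o) = 11*o² (f(o) = o*(11*o) = 11*o²)
(-75 + f(-8))² = (-75 + 11*(-8)²)² = (-75 + 11*64)² = (-75 + 704)² = 629² = 395641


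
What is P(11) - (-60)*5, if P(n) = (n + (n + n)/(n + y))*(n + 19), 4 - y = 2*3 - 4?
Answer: 8850/13 ≈ 680.77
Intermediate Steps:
y = 2 (y = 4 - (2*3 - 4) = 4 - (6 - 4) = 4 - 1*2 = 4 - 2 = 2)
P(n) = (19 + n)*(n + 2*n/(2 + n)) (P(n) = (n + (n + n)/(n + 2))*(n + 19) = (n + (2*n)/(2 + n))*(19 + n) = (n + 2*n/(2 + n))*(19 + n) = (19 + n)*(n + 2*n/(2 + n)))
P(11) - (-60)*5 = 11*(76 + 11² + 23*11)/(2 + 11) - (-60)*5 = 11*(76 + 121 + 253)/13 - 1*(-300) = 11*(1/13)*450 + 300 = 4950/13 + 300 = 8850/13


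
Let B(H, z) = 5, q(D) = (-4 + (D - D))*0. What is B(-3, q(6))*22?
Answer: 110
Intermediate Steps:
q(D) = 0 (q(D) = (-4 + 0)*0 = -4*0 = 0)
B(-3, q(6))*22 = 5*22 = 110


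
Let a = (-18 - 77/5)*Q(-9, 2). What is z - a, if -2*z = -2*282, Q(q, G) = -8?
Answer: 74/5 ≈ 14.800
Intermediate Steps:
a = 1336/5 (a = (-18 - 77/5)*(-8) = -167/5*(-8) = 1336/5 ≈ 267.20)
z = 282 (z = -(-1)*282 = -½*(-564) = 282)
z - a = 282 - 1*1336/5 = 282 - 1336/5 = 74/5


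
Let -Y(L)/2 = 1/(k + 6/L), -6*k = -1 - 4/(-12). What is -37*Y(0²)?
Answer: 0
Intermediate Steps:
k = ⅑ (k = -(-1 - 4/(-12))/6 = -(-1 - 4*(-1)/12)/6 = -(-1 - 1*(-⅓))/6 = -(-1 + ⅓)/6 = -⅙*(-⅔) = ⅑ ≈ 0.11111)
Y(L) = -2/(⅑ + 6/L)
-37*Y(0²) = -(-666)*0²/(54 + 0²) = -(-666)*0/(54 + 0) = -(-666)*0/54 = -37*0 = 0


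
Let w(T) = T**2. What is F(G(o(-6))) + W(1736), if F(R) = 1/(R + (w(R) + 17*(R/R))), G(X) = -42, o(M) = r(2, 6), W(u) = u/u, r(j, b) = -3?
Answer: 1740/1739 ≈ 1.0006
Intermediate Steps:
W(u) = 1
o(M) = -3
F(R) = 1/(17 + R + R**2) (F(R) = 1/(R + (R**2 + 17*(R/R))) = 1/(R + (R**2 + 17*1)) = 1/(R + (R**2 + 17)) = 1/(R + (17 + R**2)) = 1/(17 + R + R**2))
F(G(o(-6))) + W(1736) = 1/(17 - 42 + (-42)**2) + 1 = 1/(17 - 42 + 1764) + 1 = 1/1739 + 1 = 1740/1739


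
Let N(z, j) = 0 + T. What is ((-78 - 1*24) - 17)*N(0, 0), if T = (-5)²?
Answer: -2975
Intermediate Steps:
T = 25
N(z, j) = 25 (N(z, j) = 0 + 25 = 25)
((-78 - 1*24) - 17)*N(0, 0) = ((-78 - 1*24) - 17)*25 = ((-78 - 24) - 17)*25 = (-102 - 17)*25 = -119*25 = -2975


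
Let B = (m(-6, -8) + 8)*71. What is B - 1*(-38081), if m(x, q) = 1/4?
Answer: 154667/4 ≈ 38667.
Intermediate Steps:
m(x, q) = ¼
B = 2343/4 (B = (¼ + 8)*71 = (33/4)*71 = 2343/4 ≈ 585.75)
B - 1*(-38081) = 2343/4 - 1*(-38081) = 2343/4 + 38081 = 154667/4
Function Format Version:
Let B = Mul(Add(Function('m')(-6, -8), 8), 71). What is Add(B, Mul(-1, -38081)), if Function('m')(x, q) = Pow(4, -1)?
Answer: Rational(154667, 4) ≈ 38667.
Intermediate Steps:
Function('m')(x, q) = Rational(1, 4)
B = Rational(2343, 4) (B = Mul(Add(Rational(1, 4), 8), 71) = Mul(Rational(33, 4), 71) = Rational(2343, 4) ≈ 585.75)
Add(B, Mul(-1, -38081)) = Add(Rational(2343, 4), Mul(-1, -38081)) = Add(Rational(2343, 4), 38081) = Rational(154667, 4)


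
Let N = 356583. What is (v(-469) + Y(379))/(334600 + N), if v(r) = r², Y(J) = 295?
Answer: 220256/691183 ≈ 0.31867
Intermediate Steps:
(v(-469) + Y(379))/(334600 + N) = ((-469)² + 295)/(334600 + 356583) = (219961 + 295)/691183 = 220256*(1/691183) = 220256/691183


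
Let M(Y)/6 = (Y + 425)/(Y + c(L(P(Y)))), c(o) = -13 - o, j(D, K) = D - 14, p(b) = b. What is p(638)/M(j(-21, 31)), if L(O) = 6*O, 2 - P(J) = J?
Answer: -957/13 ≈ -73.615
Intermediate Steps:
P(J) = 2 - J
j(D, K) = -14 + D
M(Y) = 6*(425 + Y)/(-25 + 7*Y) (M(Y) = 6*((Y + 425)/(Y + (-13 - 6*(2 - Y)))) = 6*((425 + Y)/(Y + (-13 - (12 - 6*Y)))) = 6*((425 + Y)/(Y + (-13 + (-12 + 6*Y)))) = 6*((425 + Y)/(Y + (-25 + 6*Y))) = 6*((425 + Y)/(-25 + 7*Y)) = 6*(425 + Y)/(-25 + 7*Y))
p(638)/M(j(-21, 31)) = 638/((6*(425 + (-14 - 21))/(-25 + 7*(-14 - 21)))) = 638/((6*(425 - 35)/(-25 + 7*(-35)))) = 638/((6*390/(-25 - 245))) = 638/((6*390/(-270))) = 638/((6*(-1/270)*390)) = 638/(-26/3) = 638*(-3/26) = -957/13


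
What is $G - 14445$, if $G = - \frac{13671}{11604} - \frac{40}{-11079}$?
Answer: $- \frac{619070179823}{42853572} \approx -14446.0$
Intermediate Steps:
$G = - \frac{50332283}{42853572}$ ($G = \left(-13671\right) \frac{1}{11604} - - \frac{40}{11079} = - \frac{4557}{3868} + \frac{40}{11079} = - \frac{50332283}{42853572} \approx -1.1745$)
$G - 14445 = - \frac{50332283}{42853572} - 14445 = - \frac{619070179823}{42853572}$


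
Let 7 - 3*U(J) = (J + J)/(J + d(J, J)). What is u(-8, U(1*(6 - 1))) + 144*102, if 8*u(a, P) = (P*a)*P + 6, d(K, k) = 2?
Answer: 2878319/196 ≈ 14685.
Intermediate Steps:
U(J) = 7/3 - 2*J/(3*(2 + J)) (U(J) = 7/3 - (J + J)/(3*(J + 2)) = 7/3 - 2*J/(3*(2 + J)))
u(a, P) = ¾ + a*P²/8 (u(a, P) = ((P*a)*P + 6)/8 = (a*P² + 6)/8 = (6 + a*P²)/8 = ¾ + a*P²/8)
u(-8, U(1*(6 - 1))) + 144*102 = (¾ + (⅛)*(-8)*((14 + 5*(1*(6 - 1)))/(3*(2 + 1*(6 - 1))))²) + 144*102 = (¾ + (⅛)*(-8)*((14 + 5*(1*5))/(3*(2 + 1*5)))²) + 14688 = (¾ + (⅛)*(-8)*((14 + 5*5)/(3*(2 + 5)))²) + 14688 = (¾ + (⅛)*(-8)*((⅓)*(14 + 25)/7)²) + 14688 = (¾ + (⅛)*(-8)*((⅓)*(⅐)*39)²) + 14688 = (¾ + (⅛)*(-8)*(13/7)²) + 14688 = (¾ + (⅛)*(-8)*(169/49)) + 14688 = (¾ - 169/49) + 14688 = -529/196 + 14688 = 2878319/196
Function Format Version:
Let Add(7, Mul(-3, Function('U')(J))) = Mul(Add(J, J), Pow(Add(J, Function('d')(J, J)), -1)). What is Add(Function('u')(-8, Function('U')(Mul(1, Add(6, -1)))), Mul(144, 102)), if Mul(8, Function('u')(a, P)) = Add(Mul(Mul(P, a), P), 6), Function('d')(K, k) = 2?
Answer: Rational(2878319, 196) ≈ 14685.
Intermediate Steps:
Function('U')(J) = Add(Rational(7, 3), Mul(Rational(-2, 3), J, Pow(Add(2, J), -1))) (Function('U')(J) = Add(Rational(7, 3), Mul(Rational(-1, 3), Mul(Add(J, J), Pow(Add(J, 2), -1)))) = Add(Rational(7, 3), Mul(Rational(-1, 3), Mul(Mul(2, J), Pow(Add(2, J), -1)))) = Add(Rational(7, 3), Mul(Rational(-1, 3), Mul(2, J, Pow(Add(2, J), -1)))) = Add(Rational(7, 3), Mul(Rational(-2, 3), J, Pow(Add(2, J), -1))))
Function('u')(a, P) = Add(Rational(3, 4), Mul(Rational(1, 8), a, Pow(P, 2))) (Function('u')(a, P) = Mul(Rational(1, 8), Add(Mul(Mul(P, a), P), 6)) = Mul(Rational(1, 8), Add(Mul(a, Pow(P, 2)), 6)) = Mul(Rational(1, 8), Add(6, Mul(a, Pow(P, 2)))) = Add(Rational(3, 4), Mul(Rational(1, 8), a, Pow(P, 2))))
Add(Function('u')(-8, Function('U')(Mul(1, Add(6, -1)))), Mul(144, 102)) = Add(Add(Rational(3, 4), Mul(Rational(1, 8), -8, Pow(Mul(Rational(1, 3), Pow(Add(2, Mul(1, Add(6, -1))), -1), Add(14, Mul(5, Mul(1, Add(6, -1))))), 2))), Mul(144, 102)) = Add(Add(Rational(3, 4), Mul(Rational(1, 8), -8, Pow(Mul(Rational(1, 3), Pow(Add(2, Mul(1, 5)), -1), Add(14, Mul(5, Mul(1, 5)))), 2))), 14688) = Add(Add(Rational(3, 4), Mul(Rational(1, 8), -8, Pow(Mul(Rational(1, 3), Pow(Add(2, 5), -1), Add(14, Mul(5, 5))), 2))), 14688) = Add(Add(Rational(3, 4), Mul(Rational(1, 8), -8, Pow(Mul(Rational(1, 3), Pow(7, -1), Add(14, 25)), 2))), 14688) = Add(Add(Rational(3, 4), Mul(Rational(1, 8), -8, Pow(Mul(Rational(1, 3), Rational(1, 7), 39), 2))), 14688) = Add(Add(Rational(3, 4), Mul(Rational(1, 8), -8, Pow(Rational(13, 7), 2))), 14688) = Add(Add(Rational(3, 4), Mul(Rational(1, 8), -8, Rational(169, 49))), 14688) = Add(Add(Rational(3, 4), Rational(-169, 49)), 14688) = Add(Rational(-529, 196), 14688) = Rational(2878319, 196)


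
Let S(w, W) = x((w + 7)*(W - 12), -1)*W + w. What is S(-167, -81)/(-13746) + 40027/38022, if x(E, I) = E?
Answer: 3865309748/43554201 ≈ 88.747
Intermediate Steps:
S(w, W) = w + W*(-12 + W)*(7 + w) (S(w, W) = ((w + 7)*(W - 12))*W + w = ((7 + w)*(-12 + W))*W + w = ((-12 + W)*(7 + w))*W + w = W*(-12 + W)*(7 + w) + w = w + W*(-12 + W)*(7 + w))
S(-167, -81)/(-13746) + 40027/38022 = (-167 - 81*(-84 - 12*(-167) + 7*(-81) - 81*(-167)))/(-13746) + 40027/38022 = (-167 - 81*(-84 + 2004 - 567 + 13527))*(-1/13746) + 40027*(1/38022) = (-167 - 81*14880)*(-1/13746) + 40027/38022 = (-167 - 1205280)*(-1/13746) + 40027/38022 = -1205447*(-1/13746) + 40027/38022 = 1205447/13746 + 40027/38022 = 3865309748/43554201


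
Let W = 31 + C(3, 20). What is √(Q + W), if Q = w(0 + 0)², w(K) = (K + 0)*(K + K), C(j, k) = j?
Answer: √34 ≈ 5.8309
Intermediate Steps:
w(K) = 2*K² (w(K) = K*(2*K) = 2*K²)
W = 34 (W = 31 + 3 = 34)
Q = 0 (Q = (2*(0 + 0)²)² = (2*0²)² = (2*0)² = 0² = 0)
√(Q + W) = √(0 + 34) = √34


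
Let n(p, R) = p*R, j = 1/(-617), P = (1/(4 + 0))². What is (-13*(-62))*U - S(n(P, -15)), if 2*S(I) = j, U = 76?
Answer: 75589905/1234 ≈ 61256.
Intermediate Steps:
P = 1/16 (P = (1/4)² = (¼)² = 1/16 ≈ 0.062500)
j = -1/617 ≈ -0.0016207
n(p, R) = R*p
S(I) = -1/1234 (S(I) = (½)*(-1/617) = -1/1234)
(-13*(-62))*U - S(n(P, -15)) = -13*(-62)*76 - 1*(-1/1234) = 806*76 + 1/1234 = 61256 + 1/1234 = 75589905/1234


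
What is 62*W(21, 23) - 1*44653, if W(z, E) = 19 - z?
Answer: -44777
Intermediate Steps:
62*W(21, 23) - 1*44653 = 62*(19 - 1*21) - 1*44653 = 62*(19 - 21) - 44653 = 62*(-2) - 44653 = -124 - 44653 = -44777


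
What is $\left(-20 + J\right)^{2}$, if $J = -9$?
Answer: $841$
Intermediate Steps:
$\left(-20 + J\right)^{2} = \left(-20 - 9\right)^{2} = \left(-29\right)^{2} = 841$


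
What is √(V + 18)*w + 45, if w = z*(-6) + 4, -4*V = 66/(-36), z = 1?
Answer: 45 - √2658/6 ≈ 36.407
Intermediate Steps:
V = 11/24 (V = -33/(2*(-36)) = -33*(-1)/(2*36) = -¼*(-11/6) = 11/24 ≈ 0.45833)
w = -2 (w = 1*(-6) + 4 = -6 + 4 = -2)
√(V + 18)*w + 45 = √(11/24 + 18)*(-2) + 45 = √(443/24)*(-2) + 45 = (√2658/12)*(-2) + 45 = -√2658/6 + 45 = 45 - √2658/6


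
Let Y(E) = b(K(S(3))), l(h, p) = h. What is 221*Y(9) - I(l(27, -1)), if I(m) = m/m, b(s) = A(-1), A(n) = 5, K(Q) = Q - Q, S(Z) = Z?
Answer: 1104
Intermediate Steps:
K(Q) = 0
b(s) = 5
Y(E) = 5
I(m) = 1
221*Y(9) - I(l(27, -1)) = 221*5 - 1*1 = 1105 - 1 = 1104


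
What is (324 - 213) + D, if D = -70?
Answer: 41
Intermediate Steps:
(324 - 213) + D = (324 - 213) - 70 = 111 - 70 = 41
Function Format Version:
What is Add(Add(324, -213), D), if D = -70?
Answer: 41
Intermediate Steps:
Add(Add(324, -213), D) = Add(Add(324, -213), -70) = Add(111, -70) = 41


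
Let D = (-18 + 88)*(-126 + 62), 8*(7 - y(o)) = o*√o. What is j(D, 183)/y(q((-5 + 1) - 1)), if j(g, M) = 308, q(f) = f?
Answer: 137984/3261 - 12320*I*√5/3261 ≈ 42.313 - 8.4478*I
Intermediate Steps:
y(o) = 7 - o^(3/2)/8 (y(o) = 7 - o*√o/8 = 7 - o^(3/2)/8)
D = -4480 (D = 70*(-64) = -4480)
j(D, 183)/y(q((-5 + 1) - 1)) = 308/(7 - ((-5 + 1) - 1)^(3/2)/8) = 308/(7 - (-4 - 1)^(3/2)/8) = 308/(7 - (-5)*I*√5/8) = 308/(7 + 5*I*√5/8)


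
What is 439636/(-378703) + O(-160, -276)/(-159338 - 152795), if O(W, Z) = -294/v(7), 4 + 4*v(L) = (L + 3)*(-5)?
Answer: -1235098358080/1063851331491 ≈ -1.1610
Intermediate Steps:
v(L) = -19/4 - 5*L/4 (v(L) = -1 + ((L + 3)*(-5))/4 = -1 + ((3 + L)*(-5))/4 = -1 + (-15 - 5*L)/4 = -1 + (-15/4 - 5*L/4) = -19/4 - 5*L/4)
O(W, Z) = 196/9 (O(W, Z) = -294/(-19/4 - 5/4*7) = -294/(-19/4 - 35/4) = -294/(-27/2) = -294*(-2/27) = 196/9)
439636/(-378703) + O(-160, -276)/(-159338 - 152795) = 439636/(-378703) + 196/(9*(-159338 - 152795)) = 439636*(-1/378703) + (196/9)/(-312133) = -439636/378703 + (196/9)*(-1/312133) = -439636/378703 - 196/2809197 = -1235098358080/1063851331491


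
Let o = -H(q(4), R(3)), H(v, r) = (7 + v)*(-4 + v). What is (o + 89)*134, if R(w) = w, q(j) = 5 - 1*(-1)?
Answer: 8442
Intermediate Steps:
q(j) = 6 (q(j) = 5 + 1 = 6)
H(v, r) = (-4 + v)*(7 + v)
o = -26 (o = -(-28 + 6² + 3*6) = -(-28 + 36 + 18) = -1*26 = -26)
(o + 89)*134 = (-26 + 89)*134 = 63*134 = 8442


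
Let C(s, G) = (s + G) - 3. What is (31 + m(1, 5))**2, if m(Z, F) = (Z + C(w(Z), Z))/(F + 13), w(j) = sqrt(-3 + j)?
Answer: (557 + I*sqrt(2))**2/324 ≈ 957.55 + 4.8624*I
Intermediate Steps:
C(s, G) = -3 + G + s (C(s, G) = (G + s) - 3 = -3 + G + s)
m(Z, F) = (-3 + sqrt(-3 + Z) + 2*Z)/(13 + F) (m(Z, F) = (Z + (-3 + Z + sqrt(-3 + Z)))/(F + 13) = (-3 + sqrt(-3 + Z) + 2*Z)/(13 + F))
(31 + m(1, 5))**2 = (31 + (-3 + sqrt(-3 + 1) + 2*1)/(13 + 5))**2 = (31 + (-3 + sqrt(-2) + 2)/18)**2 = (31 + (-3 + I*sqrt(2) + 2)/18)**2 = (31 + (-1 + I*sqrt(2))/18)**2 = (31 + (-1/18 + I*sqrt(2)/18))**2 = (557/18 + I*sqrt(2)/18)**2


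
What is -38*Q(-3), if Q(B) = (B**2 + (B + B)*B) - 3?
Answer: -912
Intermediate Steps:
Q(B) = -3 + 3*B**2 (Q(B) = (B**2 + (2*B)*B) - 3 = (B**2 + 2*B**2) - 3 = 3*B**2 - 3 = -3 + 3*B**2)
-38*Q(-3) = -38*(-3 + 3*(-3)**2) = -38*(-3 + 3*9) = -38*(-3 + 27) = -38*24 = -912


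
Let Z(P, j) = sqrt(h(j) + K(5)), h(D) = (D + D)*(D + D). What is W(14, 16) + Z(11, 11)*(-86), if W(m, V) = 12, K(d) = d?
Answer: 12 - 86*sqrt(489) ≈ -1889.7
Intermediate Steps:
h(D) = 4*D**2 (h(D) = (2*D)*(2*D) = 4*D**2)
Z(P, j) = sqrt(5 + 4*j**2) (Z(P, j) = sqrt(4*j**2 + 5) = sqrt(5 + 4*j**2))
W(14, 16) + Z(11, 11)*(-86) = 12 + sqrt(5 + 4*11**2)*(-86) = 12 + sqrt(5 + 4*121)*(-86) = 12 + sqrt(5 + 484)*(-86) = 12 + sqrt(489)*(-86) = 12 - 86*sqrt(489)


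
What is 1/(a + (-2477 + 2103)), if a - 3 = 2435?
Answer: 1/2064 ≈ 0.00048450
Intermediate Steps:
a = 2438 (a = 3 + 2435 = 2438)
1/(a + (-2477 + 2103)) = 1/(2438 + (-2477 + 2103)) = 1/(2438 - 374) = 1/2064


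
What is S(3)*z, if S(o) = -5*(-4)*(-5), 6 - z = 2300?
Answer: 229400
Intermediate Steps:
z = -2294 (z = 6 - 1*2300 = 6 - 2300 = -2294)
S(o) = -100 (S(o) = 20*(-5) = -100)
S(3)*z = -100*(-2294) = 229400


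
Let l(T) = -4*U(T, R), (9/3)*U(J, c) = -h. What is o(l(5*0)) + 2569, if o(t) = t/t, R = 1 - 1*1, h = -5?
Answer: 2570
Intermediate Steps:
R = 0 (R = 1 - 1 = 0)
U(J, c) = 5/3 (U(J, c) = (-1*(-5))/3 = (1/3)*5 = 5/3)
l(T) = -20/3 (l(T) = -4*5/3 = -20/3)
o(t) = 1
o(l(5*0)) + 2569 = 1 + 2569 = 2570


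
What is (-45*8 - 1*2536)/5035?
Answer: -2896/5035 ≈ -0.57517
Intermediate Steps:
(-45*8 - 1*2536)/5035 = (-360 - 2536)*(1/5035) = -2896*1/5035 = -2896/5035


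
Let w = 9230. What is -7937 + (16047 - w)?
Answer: -1120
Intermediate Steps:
-7937 + (16047 - w) = -7937 + (16047 - 1*9230) = -7937 + (16047 - 9230) = -7937 + 6817 = -1120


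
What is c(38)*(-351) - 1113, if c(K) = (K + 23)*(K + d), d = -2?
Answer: -771909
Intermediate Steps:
c(K) = (-2 + K)*(23 + K) (c(K) = (K + 23)*(K - 2) = (23 + K)*(-2 + K) = (-2 + K)*(23 + K))
c(38)*(-351) - 1113 = (-46 + 38**2 + 21*38)*(-351) - 1113 = (-46 + 1444 + 798)*(-351) - 1113 = 2196*(-351) - 1113 = -770796 - 1113 = -771909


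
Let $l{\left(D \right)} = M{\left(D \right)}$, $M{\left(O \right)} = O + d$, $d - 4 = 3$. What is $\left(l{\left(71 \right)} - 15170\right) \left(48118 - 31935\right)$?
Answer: $-244233836$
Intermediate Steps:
$d = 7$ ($d = 4 + 3 = 7$)
$M{\left(O \right)} = 7 + O$ ($M{\left(O \right)} = O + 7 = 7 + O$)
$l{\left(D \right)} = 7 + D$
$\left(l{\left(71 \right)} - 15170\right) \left(48118 - 31935\right) = \left(\left(7 + 71\right) - 15170\right) \left(48118 - 31935\right) = \left(78 - 15170\right) 16183 = \left(-15092\right) 16183 = -244233836$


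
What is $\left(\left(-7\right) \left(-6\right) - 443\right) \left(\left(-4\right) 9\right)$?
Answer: $14436$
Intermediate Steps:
$\left(\left(-7\right) \left(-6\right) - 443\right) \left(\left(-4\right) 9\right) = \left(42 - 443\right) \left(-36\right) = \left(-401\right) \left(-36\right) = 14436$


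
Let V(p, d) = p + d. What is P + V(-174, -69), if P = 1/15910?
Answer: -3866129/15910 ≈ -243.00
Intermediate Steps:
V(p, d) = d + p
P = 1/15910 ≈ 6.2854e-5
P + V(-174, -69) = 1/15910 + (-69 - 174) = 1/15910 - 243 = -3866129/15910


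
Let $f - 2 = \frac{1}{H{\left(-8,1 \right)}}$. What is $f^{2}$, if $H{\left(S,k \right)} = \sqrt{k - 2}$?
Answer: $\left(2 - i\right)^{2} \approx 3.0 - 4.0 i$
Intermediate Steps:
$H{\left(S,k \right)} = \sqrt{-2 + k}$
$f = 2 - i$ ($f = 2 + \frac{1}{\sqrt{-2 + 1}} = 2 + \frac{1}{\sqrt{-1}} = 2 + \frac{1}{i} = 2 - i \approx 2.0 - 1.0 i$)
$f^{2} = \left(2 - i\right)^{2}$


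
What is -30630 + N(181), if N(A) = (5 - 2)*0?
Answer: -30630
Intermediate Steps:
N(A) = 0 (N(A) = 3*0 = 0)
-30630 + N(181) = -30630 + 0 = -30630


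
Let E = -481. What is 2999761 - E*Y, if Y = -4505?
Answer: 832856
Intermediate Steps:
2999761 - E*Y = 2999761 - (-481)*(-4505) = 2999761 - 1*2166905 = 2999761 - 2166905 = 832856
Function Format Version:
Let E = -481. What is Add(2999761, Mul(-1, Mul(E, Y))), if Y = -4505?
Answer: 832856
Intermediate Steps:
Add(2999761, Mul(-1, Mul(E, Y))) = Add(2999761, Mul(-1, Mul(-481, -4505))) = Add(2999761, Mul(-1, 2166905)) = Add(2999761, -2166905) = 832856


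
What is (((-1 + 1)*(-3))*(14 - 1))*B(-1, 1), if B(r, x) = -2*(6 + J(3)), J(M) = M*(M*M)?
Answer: 0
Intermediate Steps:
J(M) = M**3 (J(M) = M*M**2 = M**3)
B(r, x) = -66 (B(r, x) = -2*(6 + 3**3) = -2*(6 + 27) = -2*33 = -66)
(((-1 + 1)*(-3))*(14 - 1))*B(-1, 1) = (((-1 + 1)*(-3))*(14 - 1))*(-66) = ((0*(-3))*13)*(-66) = (0*13)*(-66) = 0*(-66) = 0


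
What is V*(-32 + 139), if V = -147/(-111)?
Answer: 5243/37 ≈ 141.70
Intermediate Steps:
V = 49/37 (V = -147*(-1/111) = 49/37 ≈ 1.3243)
V*(-32 + 139) = 49*(-32 + 139)/37 = (49/37)*107 = 5243/37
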